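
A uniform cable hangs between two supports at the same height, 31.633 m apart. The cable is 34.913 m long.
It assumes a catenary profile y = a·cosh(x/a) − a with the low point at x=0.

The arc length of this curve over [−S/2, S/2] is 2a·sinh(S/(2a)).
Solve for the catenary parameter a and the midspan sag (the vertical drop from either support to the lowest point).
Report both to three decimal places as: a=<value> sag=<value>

seed: a₀ = √(S³/(24(L−S))) = √(31.633³/(24·3.280)) = 20.052477
iter 1: u=0.788755  f(a)=+1.036e-01  f'(a)=-3.480e-01  a ← 20.052477 − (+1.036e-01/-3.480e-01) = 20.350089
iter 2: u=0.777220  f(a)=+2.350e-03  f'(a)=-3.323e-01  a ← 20.350089 − (+2.350e-03/-3.323e-01) = 20.357162
iter 3: u=0.776950  f(a)=+1.273e-06  f'(a)=-3.320e-01  a ← 20.357162 − (+1.273e-06/-3.320e-01) = 20.357166
iter 4: u=0.776950  f(a)=+3.766e-13  f'(a)=-3.320e-01  a ← 20.357166 − (+3.766e-13/-3.320e-01) = 20.357166
converged: |Δa| < 1e-12 after 4 iterations
sag = a·(cosh(S/(2a)) − 1) = 20.357166·(cosh(0.776950) − 1) = 6.459687
T_max/T_min = cosh(S/(2a)) = 1.317318

a=20.357 sag=6.460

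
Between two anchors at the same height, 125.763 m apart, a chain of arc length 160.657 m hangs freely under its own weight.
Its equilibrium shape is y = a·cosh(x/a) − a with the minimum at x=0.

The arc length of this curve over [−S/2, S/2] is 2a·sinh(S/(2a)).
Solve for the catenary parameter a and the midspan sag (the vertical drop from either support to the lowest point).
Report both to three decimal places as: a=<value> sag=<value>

seed: a₀ = √(S³/(24(L−S))) = √(125.763³/(24·34.894)) = 48.735826
iter 1: u=1.290252  f(a)=+3.022e+00  f'(a)=-1.685e+00  a ← 48.735826 − (+3.022e+00/-1.685e+00) = 50.529518
iter 2: u=1.244451  f(a)=+1.749e-01  f'(a)=-1.495e+00  a ← 50.529518 − (+1.749e-01/-1.495e+00) = 50.646476
iter 3: u=1.241577  f(a)=+6.649e-04  f'(a)=-1.484e+00  a ← 50.646476 − (+6.649e-04/-1.484e+00) = 50.646924
iter 4: u=1.241566  f(a)=+9.694e-09  f'(a)=-1.484e+00  a ← 50.646924 − (+9.694e-09/-1.484e+00) = 50.646924
iter 5: u=1.241566  f(a)=-2.842e-14  f'(a)=-1.484e+00  a ← 50.646924 − (-2.842e-14/-1.484e+00) = 50.646924
converged: |Δa| < 1e-12 after 5 iterations
sag = a·(cosh(S/(2a)) − 1) = 50.646924·(cosh(1.241566) − 1) = 44.315062
T_max/T_min = cosh(S/(2a)) = 1.874980

a=50.647 sag=44.315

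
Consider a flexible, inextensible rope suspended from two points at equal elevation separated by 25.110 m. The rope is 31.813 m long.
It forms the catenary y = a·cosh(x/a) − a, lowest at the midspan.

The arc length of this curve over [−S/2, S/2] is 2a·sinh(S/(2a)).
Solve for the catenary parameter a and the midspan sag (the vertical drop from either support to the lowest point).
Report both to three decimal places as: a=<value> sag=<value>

a=10.295 sag=8.652

seed: a₀ = √(S³/(24(L−S))) = √(25.110³/(24·6.703)) = 9.920415
iter 1: u=1.265572  f(a)=+5.577e-01  f'(a)=-1.581e+00  a ← 9.920415 − (+5.577e-01/-1.581e+00) = 10.273287
iter 2: u=1.222101  f(a)=+3.114e-02  f'(a)=-1.409e+00  a ← 10.273287 − (+3.114e-02/-1.409e+00) = 10.295395
iter 3: u=1.219477  f(a)=+1.098e-04  f'(a)=-1.399e+00  a ← 10.295395 − (+1.098e-04/-1.399e+00) = 10.295474
iter 4: u=1.219468  f(a)=+1.375e-09  f'(a)=-1.399e+00  a ← 10.295474 − (+1.375e-09/-1.399e+00) = 10.295474
iter 5: u=1.219468  f(a)=+0.000e+00  f'(a)=-1.399e+00  a ← 10.295474 − (+0.000e+00/-1.399e+00) = 10.295474
converged: |Δa| < 1e-12 after 5 iterations
sag = a·(cosh(S/(2a)) − 1) = 10.295474·(cosh(1.219468) − 1) = 8.652178
T_max/T_min = cosh(S/(2a)) = 1.840387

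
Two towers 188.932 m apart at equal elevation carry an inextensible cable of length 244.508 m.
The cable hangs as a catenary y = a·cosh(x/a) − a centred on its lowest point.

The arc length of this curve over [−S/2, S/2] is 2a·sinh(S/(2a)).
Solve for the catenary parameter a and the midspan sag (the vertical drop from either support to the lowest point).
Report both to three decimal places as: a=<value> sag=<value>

seed: a₀ = √(S³/(24(L−S))) = √(188.932³/(24·55.576)) = 71.106454
iter 1: u=1.328515  f(a)=+5.116e+00  f'(a)=-1.857e+00  a ← 71.106454 − (+5.116e+00/-1.857e+00) = 73.861202
iter 2: u=1.278966  f(a)=+3.123e-01  f'(a)=-1.637e+00  a ← 73.861202 − (+3.123e-01/-1.637e+00) = 74.052029
iter 3: u=1.275671  f(a)=+1.331e-03  f'(a)=-1.623e+00  a ← 74.052029 − (+1.331e-03/-1.623e+00) = 74.052850
iter 4: u=1.275657  f(a)=+2.442e-08  f'(a)=-1.623e+00  a ← 74.052850 − (+2.442e-08/-1.623e+00) = 74.052850
iter 5: u=1.275657  f(a)=-2.842e-14  f'(a)=-1.623e+00  a ← 74.052850 − (-2.842e-14/-1.623e+00) = 74.052850
converged: |Δa| < 1e-12 after 5 iterations
sag = a·(cosh(S/(2a)) − 1) = 74.052850·(cosh(1.275657) − 1) = 68.880229
T_max/T_min = cosh(S/(2a)) = 1.930150

a=74.053 sag=68.880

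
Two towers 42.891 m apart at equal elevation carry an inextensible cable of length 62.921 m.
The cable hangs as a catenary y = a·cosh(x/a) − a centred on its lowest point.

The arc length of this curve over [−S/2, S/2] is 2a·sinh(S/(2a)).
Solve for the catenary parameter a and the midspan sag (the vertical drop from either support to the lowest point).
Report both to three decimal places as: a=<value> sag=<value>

a=13.627 sag=20.658

seed: a₀ = √(S³/(24(L−S))) = √(42.891³/(24·20.030)) = 12.811594
iter 1: u=1.673914  f(a)=+3.001e+00  f'(a)=-4.095e+00  a ← 12.811594 − (+3.001e+00/-4.095e+00) = 13.544342
iter 2: u=1.583355  f(a)=+2.767e-01  f'(a)=-3.372e+00  a ← 13.544342 − (+2.767e-01/-3.372e+00) = 13.626402
iter 3: u=1.573820  f(a)=+2.880e-03  f'(a)=-3.302e+00  a ← 13.626402 − (+2.880e-03/-3.302e+00) = 13.627274
iter 4: u=1.573719  f(a)=+3.193e-07  f'(a)=-3.301e+00  a ← 13.627274 − (+3.193e-07/-3.301e+00) = 13.627274
iter 5: u=1.573719  f(a)=+7.105e-15  f'(a)=-3.301e+00  a ← 13.627274 − (+7.105e-15/-3.301e+00) = 13.627274
converged: |Δa| < 1e-12 after 5 iterations
sag = a·(cosh(S/(2a)) − 1) = 13.627274·(cosh(1.573719) − 1) = 20.657790
T_max/T_min = cosh(S/(2a)) = 2.515915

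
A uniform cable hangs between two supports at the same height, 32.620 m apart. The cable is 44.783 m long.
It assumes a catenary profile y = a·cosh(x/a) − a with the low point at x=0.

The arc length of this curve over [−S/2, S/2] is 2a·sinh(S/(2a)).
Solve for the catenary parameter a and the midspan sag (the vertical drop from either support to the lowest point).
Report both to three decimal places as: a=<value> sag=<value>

a=11.468 sag=13.689

seed: a₀ = √(S³/(24(L−S))) = √(32.620³/(24·12.163)) = 10.904354
iter 1: u=1.495733  f(a)=+1.435e+00  f'(a)=-2.772e+00  a ← 10.904354 − (+1.435e+00/-2.772e+00) = 11.422243
iter 2: u=1.427916  f(a)=+1.086e-01  f'(a)=-2.367e+00  a ← 11.422243 − (+1.086e-01/-2.367e+00) = 11.468126
iter 3: u=1.422203  f(a)=+7.340e-04  f'(a)=-2.335e+00  a ← 11.468126 − (+7.340e-04/-2.335e+00) = 11.468440
iter 4: u=1.422164  f(a)=+3.403e-08  f'(a)=-2.335e+00  a ← 11.468440 − (+3.403e-08/-2.335e+00) = 11.468440
iter 5: u=1.422164  f(a)=+7.105e-15  f'(a)=-2.335e+00  a ← 11.468440 − (+7.105e-15/-2.335e+00) = 11.468440
converged: |Δa| < 1e-12 after 5 iterations
sag = a·(cosh(S/(2a)) − 1) = 11.468440·(cosh(1.422164) − 1) = 13.689151
T_max/T_min = cosh(S/(2a)) = 2.193637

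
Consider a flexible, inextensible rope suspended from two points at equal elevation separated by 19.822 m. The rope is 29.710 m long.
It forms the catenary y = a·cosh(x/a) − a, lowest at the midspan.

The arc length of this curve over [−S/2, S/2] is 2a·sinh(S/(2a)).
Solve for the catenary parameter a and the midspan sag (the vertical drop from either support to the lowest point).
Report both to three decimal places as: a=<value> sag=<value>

a=6.116 sag=9.949

seed: a₀ = √(S³/(24(L−S))) = √(19.822³/(24·9.888)) = 5.728770
iter 1: u=1.730040  f(a)=+1.590e+00  f'(a)=-4.602e+00  a ← 5.728770 − (+1.590e+00/-4.602e+00) = 6.074207
iter 2: u=1.631653  f(a)=+1.551e-01  f'(a)=-3.744e+00  a ← 6.074207 − (+1.551e-01/-3.744e+00) = 6.115644
iter 3: u=1.620598  f(a)=+1.830e-03  f'(a)=-3.656e+00  a ← 6.115644 − (+1.830e-03/-3.656e+00) = 6.116145
iter 4: u=1.620465  f(a)=+2.614e-07  f'(a)=-3.655e+00  a ← 6.116145 − (+2.614e-07/-3.655e+00) = 6.116145
iter 5: u=1.620465  f(a)=+7.105e-15  f'(a)=-3.655e+00  a ← 6.116145 − (+7.105e-15/-3.655e+00) = 6.116145
converged: |Δa| < 1e-12 after 5 iterations
sag = a·(cosh(S/(2a)) − 1) = 6.116145·(cosh(1.620465) − 1) = 9.948669
T_max/T_min = cosh(S/(2a)) = 2.626624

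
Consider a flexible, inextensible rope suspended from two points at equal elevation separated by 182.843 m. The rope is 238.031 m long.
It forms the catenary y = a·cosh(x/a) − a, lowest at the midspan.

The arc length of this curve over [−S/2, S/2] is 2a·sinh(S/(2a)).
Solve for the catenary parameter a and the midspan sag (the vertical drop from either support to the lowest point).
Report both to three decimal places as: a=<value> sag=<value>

seed: a₀ = √(S³/(24(L−S))) = √(182.843³/(24·55.188)) = 67.934371
iter 1: u=1.345733  f(a)=+5.218e+00  f'(a)=-1.939e+00  a ← 67.934371 − (+5.218e+00/-1.939e+00) = 70.626039
iter 2: u=1.294445  f(a)=+3.262e-01  f'(a)=-1.703e+00  a ← 70.626039 − (+3.262e-01/-1.703e+00) = 70.817538
iter 3: u=1.290944  f(a)=+1.462e-03  f'(a)=-1.688e+00  a ← 70.817538 − (+1.462e-03/-1.688e+00) = 70.818404
iter 4: u=1.290929  f(a)=+2.968e-08  f'(a)=-1.688e+00  a ← 70.818404 − (+2.968e-08/-1.688e+00) = 70.818404
iter 5: u=1.290929  f(a)=+0.000e+00  f'(a)=-1.688e+00  a ← 70.818404 − (+0.000e+00/-1.688e+00) = 70.818404
converged: |Δa| < 1e-12 after 5 iterations
sag = a·(cosh(S/(2a)) − 1) = 70.818404·(cosh(1.290929) − 1) = 67.673240
T_max/T_min = cosh(S/(2a)) = 1.955588

a=70.818 sag=67.673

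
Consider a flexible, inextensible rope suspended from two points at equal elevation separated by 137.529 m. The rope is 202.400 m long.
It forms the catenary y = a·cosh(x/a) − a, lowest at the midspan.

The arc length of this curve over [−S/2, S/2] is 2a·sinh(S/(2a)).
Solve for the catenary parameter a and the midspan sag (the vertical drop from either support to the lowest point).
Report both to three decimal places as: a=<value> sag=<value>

a=43.502 sag=66.652

seed: a₀ = √(S³/(24(L−S))) = √(137.529³/(24·64.871)) = 40.875258
iter 1: u=1.682301  f(a)=+9.823e+00  f'(a)=-4.168e+00  a ← 40.875258 − (+9.823e+00/-4.168e+00) = 43.232006
iter 2: u=1.590592  f(a)=+9.136e-01  f'(a)=-3.426e+00  a ← 43.232006 − (+9.136e-01/-3.426e+00) = 43.498698
iter 3: u=1.580840  f(a)=+9.693e-03  f'(a)=-3.353e+00  a ← 43.498698 − (+9.693e-03/-3.353e+00) = 43.501588
iter 4: u=1.580735  f(a)=+1.117e-06  f'(a)=-3.353e+00  a ← 43.501588 − (+1.117e-06/-3.353e+00) = 43.501589
iter 5: u=1.580735  f(a)=+0.000e+00  f'(a)=-3.353e+00  a ← 43.501589 − (+0.000e+00/-3.353e+00) = 43.501589
converged: |Δa| < 1e-12 after 5 iterations
sag = a·(cosh(S/(2a)) − 1) = 43.501589·(cosh(1.580735) − 1) = 66.652069
T_max/T_min = cosh(S/(2a)) = 2.532176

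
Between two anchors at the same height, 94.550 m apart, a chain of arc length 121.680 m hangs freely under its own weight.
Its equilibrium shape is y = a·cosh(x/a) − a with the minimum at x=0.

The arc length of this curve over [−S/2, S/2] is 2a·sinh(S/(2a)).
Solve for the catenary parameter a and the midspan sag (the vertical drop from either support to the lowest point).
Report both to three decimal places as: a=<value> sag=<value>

a=37.488 sag=33.974

seed: a₀ = √(S³/(24(L−S))) = √(94.550³/(24·27.130)) = 36.029794
iter 1: u=1.312109  f(a)=+2.433e+00  f'(a)=-1.782e+00  a ← 36.029794 − (+2.433e+00/-1.782e+00) = 37.395587
iter 2: u=1.264187  f(a)=+1.452e-01  f'(a)=-1.575e+00  a ← 37.395587 − (+1.452e-01/-1.575e+00) = 37.487794
iter 3: u=1.261077  f(a)=+5.897e-04  f'(a)=-1.562e+00  a ← 37.487794 − (+5.897e-04/-1.562e+00) = 37.488172
iter 4: u=1.261064  f(a)=+9.811e-09  f'(a)=-1.562e+00  a ← 37.488172 − (+9.811e-09/-1.562e+00) = 37.488172
iter 5: u=1.261064  f(a)=+0.000e+00  f'(a)=-1.562e+00  a ← 37.488172 − (+0.000e+00/-1.562e+00) = 37.488172
converged: |Δa| < 1e-12 after 5 iterations
sag = a·(cosh(S/(2a)) − 1) = 37.488172·(cosh(1.261064) − 1) = 33.974186
T_max/T_min = cosh(S/(2a)) = 1.906264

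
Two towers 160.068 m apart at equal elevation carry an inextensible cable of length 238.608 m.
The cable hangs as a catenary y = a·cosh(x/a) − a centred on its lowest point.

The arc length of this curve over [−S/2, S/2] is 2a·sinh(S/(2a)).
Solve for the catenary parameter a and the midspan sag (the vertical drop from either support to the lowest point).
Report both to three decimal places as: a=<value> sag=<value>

seed: a₀ = √(S³/(24(L−S))) = √(160.068³/(24·78.540)) = 46.645066
iter 1: u=1.715808  f(a)=+1.241e+01  f'(a)=-4.469e+00  a ← 46.645066 − (+1.241e+01/-4.469e+00) = 49.420913
iter 2: u=1.619436  f(a)=+1.194e+00  f'(a)=-3.647e+00  a ← 49.420913 − (+1.194e+00/-3.647e+00) = 49.748211
iter 3: u=1.608781  f(a)=+1.365e-02  f'(a)=-3.564e+00  a ← 49.748211 − (+1.365e-02/-3.564e+00) = 49.752041
iter 4: u=1.608658  f(a)=+1.830e-06  f'(a)=-3.563e+00  a ← 49.752041 − (+1.830e-06/-3.563e+00) = 49.752041
iter 5: u=1.608658  f(a)=+2.842e-14  f'(a)=-3.563e+00  a ← 49.752041 − (+2.842e-14/-3.563e+00) = 49.752041
converged: |Δa| < 1e-12 after 5 iterations
sag = a·(cosh(S/(2a)) − 1) = 49.752041·(cosh(1.608658) − 1) = 79.510134
T_max/T_min = cosh(S/(2a)) = 2.598128

a=49.752 sag=79.510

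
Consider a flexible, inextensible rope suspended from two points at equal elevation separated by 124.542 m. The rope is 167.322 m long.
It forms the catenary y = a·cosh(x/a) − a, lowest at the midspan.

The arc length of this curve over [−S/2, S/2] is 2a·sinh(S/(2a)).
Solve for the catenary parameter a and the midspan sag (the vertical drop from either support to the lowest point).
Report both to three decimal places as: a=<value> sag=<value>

a=45.455 sag=49.757

seed: a₀ = √(S³/(24(L−S))) = √(124.542³/(24·42.780)) = 43.375824
iter 1: u=1.435615  f(a)=+4.631e+00  f'(a)=-2.410e+00  a ← 43.375824 − (+4.631e+00/-2.410e+00) = 45.297318
iter 2: u=1.374717  f(a)=+3.255e-01  f'(a)=-2.082e+00  a ← 45.297318 − (+3.255e-01/-2.082e+00) = 45.453645
iter 3: u=1.369989  f(a)=+1.877e-03  f'(a)=-2.058e+00  a ← 45.453645 − (+1.877e-03/-2.058e+00) = 45.454557
iter 4: u=1.369962  f(a)=+6.320e-08  f'(a)=-2.058e+00  a ← 45.454557 − (+6.320e-08/-2.058e+00) = 45.454557
iter 5: u=1.369962  f(a)=+2.842e-14  f'(a)=-2.058e+00  a ← 45.454557 − (+2.842e-14/-2.058e+00) = 45.454557
converged: |Δa| < 1e-12 after 5 iterations
sag = a·(cosh(S/(2a)) − 1) = 45.454557·(cosh(1.369962) − 1) = 49.757205
T_max/T_min = cosh(S/(2a)) = 2.094658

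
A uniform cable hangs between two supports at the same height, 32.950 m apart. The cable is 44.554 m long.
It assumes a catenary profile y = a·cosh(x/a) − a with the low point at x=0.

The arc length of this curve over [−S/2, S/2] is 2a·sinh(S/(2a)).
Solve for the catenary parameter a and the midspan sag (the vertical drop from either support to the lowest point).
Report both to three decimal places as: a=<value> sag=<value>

seed: a₀ = √(S³/(24(L−S))) = √(32.950³/(24·11.604)) = 11.333750
iter 1: u=1.453623  f(a)=+1.289e+00  f'(a)=-2.514e+00  a ← 11.333750 − (+1.289e+00/-2.514e+00) = 11.846610
iter 2: u=1.390693  f(a)=+9.269e-02  f'(a)=-2.165e+00  a ← 11.846610 − (+9.269e-02/-2.165e+00) = 11.889429
iter 3: u=1.385685  f(a)=+5.610e-04  f'(a)=-2.139e+00  a ← 11.889429 − (+5.610e-04/-2.139e+00) = 11.889692
iter 4: u=1.385654  f(a)=+2.082e-08  f'(a)=-2.138e+00  a ← 11.889692 − (+2.082e-08/-2.138e+00) = 11.889692
iter 5: u=1.385654  f(a)=+0.000e+00  f'(a)=-2.138e+00  a ← 11.889692 − (+0.000e+00/-2.138e+00) = 11.889692
converged: |Δa| < 1e-12 after 5 iterations
sag = a·(cosh(S/(2a)) − 1) = 11.889692·(cosh(1.385654) − 1) = 13.361635
T_max/T_min = cosh(S/(2a)) = 2.123800

a=11.890 sag=13.362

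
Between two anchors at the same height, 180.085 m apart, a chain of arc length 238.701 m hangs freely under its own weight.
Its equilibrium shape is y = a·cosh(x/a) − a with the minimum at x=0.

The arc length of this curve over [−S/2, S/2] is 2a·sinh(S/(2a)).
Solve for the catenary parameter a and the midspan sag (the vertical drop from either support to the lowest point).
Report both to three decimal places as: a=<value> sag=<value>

seed: a₀ = √(S³/(24(L−S))) = √(180.085³/(24·58.616)) = 64.432147
iter 1: u=1.397478  f(a)=+5.997e+00  f'(a)=-2.200e+00  a ← 64.432147 − (+5.997e+00/-2.200e+00) = 67.157524
iter 2: u=1.340766  f(a)=+4.015e-01  f'(a)=-1.915e+00  a ← 67.157524 − (+4.015e-01/-1.915e+00) = 67.367201
iter 3: u=1.336593  f(a)=+2.085e-03  f'(a)=-1.895e+00  a ← 67.367201 − (+2.085e-03/-1.895e+00) = 67.368302
iter 4: u=1.336571  f(a)=+5.688e-08  f'(a)=-1.895e+00  a ← 67.368302 − (+5.688e-08/-1.895e+00) = 67.368302
iter 5: u=1.336571  f(a)=+2.842e-14  f'(a)=-1.895e+00  a ← 67.368302 − (+2.842e-14/-1.895e+00) = 67.368302
converged: |Δa| < 1e-12 after 5 iterations
sag = a·(cosh(S/(2a)) − 1) = 67.368302·(cosh(1.336571) − 1) = 69.682893
T_max/T_min = cosh(S/(2a)) = 2.034357

a=67.368 sag=69.683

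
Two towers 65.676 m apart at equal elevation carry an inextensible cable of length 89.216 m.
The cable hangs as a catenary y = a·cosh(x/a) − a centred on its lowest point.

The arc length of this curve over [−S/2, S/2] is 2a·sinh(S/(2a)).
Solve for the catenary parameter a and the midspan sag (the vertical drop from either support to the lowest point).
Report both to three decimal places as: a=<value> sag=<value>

seed: a₀ = √(S³/(24(L−S))) = √(65.676³/(24·23.540)) = 22.392428
iter 1: u=1.466478  f(a)=+2.665e+00  f'(a)=-2.591e+00  a ← 22.392428 − (+2.665e+00/-2.591e+00) = 23.420978
iter 2: u=1.402076  f(a)=+1.946e-01  f'(a)=-2.225e+00  a ← 23.420978 − (+1.946e-01/-2.225e+00) = 23.508438
iter 3: u=1.396860  f(a)=+1.219e-03  f'(a)=-2.197e+00  a ← 23.508438 − (+1.219e-03/-2.197e+00) = 23.508993
iter 4: u=1.396827  f(a)=+4.844e-08  f'(a)=-2.197e+00  a ← 23.508993 − (+4.844e-08/-2.197e+00) = 23.508993
iter 5: u=1.396827  f(a)=+1.421e-14  f'(a)=-2.197e+00  a ← 23.508993 − (+1.421e-14/-2.197e+00) = 23.508993
converged: |Δa| < 1e-12 after 5 iterations
sag = a·(cosh(S/(2a)) − 1) = 23.508993·(cosh(1.396827) − 1) = 26.914676
T_max/T_min = cosh(S/(2a)) = 2.144867

a=23.509 sag=26.915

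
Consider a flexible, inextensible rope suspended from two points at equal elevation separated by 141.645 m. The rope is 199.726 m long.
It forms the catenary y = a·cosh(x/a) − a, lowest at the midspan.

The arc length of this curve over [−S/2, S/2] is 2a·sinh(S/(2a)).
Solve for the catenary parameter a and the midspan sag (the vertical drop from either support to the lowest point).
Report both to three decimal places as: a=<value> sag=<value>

seed: a₀ = √(S³/(24(L−S))) = √(141.645³/(24·58.081)) = 45.152231
iter 1: u=1.568527  f(a)=+7.578e+00  f'(a)=-3.264e+00  a ← 45.152231 − (+7.578e+00/-3.264e+00) = 47.474008
iter 2: u=1.491816  f(a)=+6.237e-01  f'(a)=-2.747e+00  a ← 47.474008 − (+6.237e-01/-2.747e+00) = 47.701086
iter 3: u=1.484715  f(a)=+5.063e-03  f'(a)=-2.702e+00  a ← 47.701086 − (+5.063e-03/-2.702e+00) = 47.702959
iter 4: u=1.484656  f(a)=+3.396e-07  f'(a)=-2.702e+00  a ← 47.702959 − (+3.396e-07/-2.702e+00) = 47.702959
iter 5: u=1.484656  f(a)=+0.000e+00  f'(a)=-2.702e+00  a ← 47.702959 − (+0.000e+00/-2.702e+00) = 47.702959
converged: |Δa| < 1e-12 after 5 iterations
sag = a·(cosh(S/(2a)) − 1) = 47.702959·(cosh(1.484656) − 1) = 62.968587
T_max/T_min = cosh(S/(2a)) = 2.320014

a=47.703 sag=62.969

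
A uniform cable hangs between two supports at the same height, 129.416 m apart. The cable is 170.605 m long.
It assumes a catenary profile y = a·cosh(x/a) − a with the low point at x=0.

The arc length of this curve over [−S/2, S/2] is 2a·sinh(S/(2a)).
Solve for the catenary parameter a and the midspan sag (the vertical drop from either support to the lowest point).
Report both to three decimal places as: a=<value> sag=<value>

a=48.915 sag=49.417

seed: a₀ = √(S³/(24(L−S))) = √(129.416³/(24·41.189)) = 46.825855
iter 1: u=1.381886  f(a)=+4.116e+00  f'(a)=-2.119e+00  a ← 46.825855 − (+4.116e+00/-2.119e+00) = 48.768526
iter 2: u=1.326839  f(a)=+2.700e-01  f'(a)=-1.849e+00  a ← 48.768526 − (+2.700e-01/-1.849e+00) = 48.914547
iter 3: u=1.322878  f(a)=+1.342e-03  f'(a)=-1.831e+00  a ← 48.914547 − (+1.342e-03/-1.831e+00) = 48.915280
iter 4: u=1.322859  f(a)=+3.354e-08  f'(a)=-1.831e+00  a ← 48.915280 − (+3.354e-08/-1.831e+00) = 48.915280
iter 5: u=1.322859  f(a)=+2.842e-14  f'(a)=-1.831e+00  a ← 48.915280 − (+2.842e-14/-1.831e+00) = 48.915280
converged: |Δa| < 1e-12 after 5 iterations
sag = a·(cosh(S/(2a)) − 1) = 48.915280·(cosh(1.322859) − 1) = 49.416918
T_max/T_min = cosh(S/(2a)) = 2.010255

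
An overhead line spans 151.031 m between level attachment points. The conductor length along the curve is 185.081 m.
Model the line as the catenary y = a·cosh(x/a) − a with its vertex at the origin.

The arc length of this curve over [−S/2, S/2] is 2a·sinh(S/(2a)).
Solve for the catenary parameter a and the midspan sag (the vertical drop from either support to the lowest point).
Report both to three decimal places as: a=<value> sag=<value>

a=67.019 sag=47.241

seed: a₀ = √(S³/(24(L−S))) = √(151.031³/(24·34.050)) = 64.928440
iter 1: u=1.163057  f(a)=+2.379e+00  f'(a)=-1.198e+00  a ← 64.928440 − (+2.379e+00/-1.198e+00) = 66.914290
iter 2: u=1.128541  f(a)=+1.135e-01  f'(a)=-1.086e+00  a ← 66.914290 − (+1.135e-01/-1.086e+00) = 67.018796
iter 3: u=1.126781  f(a)=+2.870e-04  f'(a)=-1.080e+00  a ← 67.018796 − (+2.870e-04/-1.080e+00) = 67.019061
iter 4: u=1.126776  f(a)=+1.846e-09  f'(a)=-1.080e+00  a ← 67.019061 − (+1.846e-09/-1.080e+00) = 67.019061
iter 5: u=1.126776  f(a)=+0.000e+00  f'(a)=-1.080e+00  a ← 67.019061 − (+0.000e+00/-1.080e+00) = 67.019061
converged: |Δa| < 1e-12 after 5 iterations
sag = a·(cosh(S/(2a)) − 1) = 67.019061·(cosh(1.126776) − 1) = 47.240725
T_max/T_min = cosh(S/(2a)) = 1.704885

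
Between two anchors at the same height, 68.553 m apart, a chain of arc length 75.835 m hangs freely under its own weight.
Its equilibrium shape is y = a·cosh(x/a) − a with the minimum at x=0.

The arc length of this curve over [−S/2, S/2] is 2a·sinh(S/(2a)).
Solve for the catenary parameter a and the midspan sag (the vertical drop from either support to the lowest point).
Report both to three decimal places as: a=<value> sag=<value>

a=43.603 sag=14.181

seed: a₀ = √(S³/(24(L−S))) = √(68.553³/(24·7.282)) = 42.934730
iter 1: u=0.798340  f(a)=+2.356e-01  f'(a)=-3.613e-01  a ← 42.934730 − (+2.356e-01/-3.613e-01) = 43.586795
iter 2: u=0.786396  f(a)=+5.475e-03  f'(a)=-3.447e-01  a ← 43.586795 − (+5.475e-03/-3.447e-01) = 43.602677
iter 3: u=0.786110  f(a)=+3.112e-06  f'(a)=-3.443e-01  a ← 43.602677 − (+3.112e-06/-3.443e-01) = 43.602686
iter 4: u=0.786110  f(a)=+1.023e-12  f'(a)=-3.443e-01  a ← 43.602686 − (+1.023e-12/-3.443e-01) = 43.602686
converged: |Δa| < 1e-12 after 4 iterations
sag = a·(cosh(S/(2a)) − 1) = 43.602686·(cosh(0.786110) − 1) = 14.180798
T_max/T_min = cosh(S/(2a)) = 1.325228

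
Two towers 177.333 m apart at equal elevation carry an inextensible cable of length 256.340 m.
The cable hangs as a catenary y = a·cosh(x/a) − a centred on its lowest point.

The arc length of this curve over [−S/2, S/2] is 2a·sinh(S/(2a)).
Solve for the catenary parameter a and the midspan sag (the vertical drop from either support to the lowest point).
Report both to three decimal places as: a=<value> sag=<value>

seed: a₀ = √(S³/(24(L−S))) = √(177.333³/(24·79.007)) = 54.230791
iter 1: u=1.634984  f(a)=+1.126e+01  f'(a)=-3.771e+00  a ← 54.230791 − (+1.126e+01/-3.771e+00) = 57.216288
iter 2: u=1.549672  f(a)=+9.965e-01  f'(a)=-3.130e+00  a ← 57.216288 − (+9.965e-01/-3.130e+00) = 57.534634
iter 3: u=1.541098  f(a)=+9.483e-03  f'(a)=-3.071e+00  a ← 57.534634 − (+9.483e-03/-3.071e+00) = 57.537722
iter 4: u=1.541015  f(a)=+8.768e-07  f'(a)=-3.070e+00  a ← 57.537722 − (+8.768e-07/-3.070e+00) = 57.537723
iter 5: u=1.541015  f(a)=+5.684e-14  f'(a)=-3.070e+00  a ← 57.537723 − (+5.684e-14/-3.070e+00) = 57.537723
converged: |Δa| < 1e-12 after 5 iterations
sag = a·(cosh(S/(2a)) − 1) = 57.537723·(cosh(1.541015) − 1) = 82.954763
T_max/T_min = cosh(S/(2a)) = 2.441746

a=57.538 sag=82.955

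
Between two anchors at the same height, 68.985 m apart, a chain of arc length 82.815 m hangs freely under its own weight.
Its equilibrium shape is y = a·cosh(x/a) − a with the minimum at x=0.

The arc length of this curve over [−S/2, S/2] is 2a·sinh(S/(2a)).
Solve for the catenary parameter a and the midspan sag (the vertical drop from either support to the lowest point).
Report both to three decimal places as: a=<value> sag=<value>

seed: a₀ = √(S³/(24(L−S))) = √(68.985³/(24·13.830)) = 31.449612
iter 1: u=1.096754  f(a)=+8.560e-01  f'(a)=-9.899e-01  a ← 31.449612 − (+8.560e-01/-9.899e-01) = 32.314318
iter 2: u=1.067406  f(a)=+3.657e-02  f'(a)=-9.070e-01  a ← 32.314318 − (+3.657e-02/-9.070e-01) = 32.354643
iter 3: u=1.066076  f(a)=+7.337e-05  f'(a)=-9.033e-01  a ← 32.354643 − (+7.337e-05/-9.033e-01) = 32.354724
iter 4: u=1.066073  f(a)=+2.966e-10  f'(a)=-9.033e-01  a ← 32.354724 − (+2.966e-10/-9.033e-01) = 32.354724
iter 5: u=1.066073  f(a)=-1.421e-14  f'(a)=-9.033e-01  a ← 32.354724 − (-1.421e-14/-9.033e-01) = 32.354724
converged: |Δa| < 1e-12 after 5 iterations
sag = a·(cosh(S/(2a)) − 1) = 32.354724·(cosh(1.066073) − 1) = 20.194388
T_max/T_min = cosh(S/(2a)) = 1.624156

a=32.355 sag=20.194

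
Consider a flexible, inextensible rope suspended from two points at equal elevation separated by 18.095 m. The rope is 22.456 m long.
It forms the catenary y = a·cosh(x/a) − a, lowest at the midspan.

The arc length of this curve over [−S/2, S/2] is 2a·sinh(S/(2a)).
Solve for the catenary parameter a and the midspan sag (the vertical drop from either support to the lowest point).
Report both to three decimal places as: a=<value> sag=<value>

a=7.782 sag=5.879

seed: a₀ = √(S³/(24(L−S))) = √(18.095³/(24·4.361)) = 7.523834
iter 1: u=1.202512  f(a)=+3.264e-01  f'(a)=-1.336e+00  a ← 7.523834 − (+3.264e-01/-1.336e+00) = 7.768175
iter 2: u=1.164688  f(a)=+1.657e-02  f'(a)=-1.203e+00  a ← 7.768175 − (+1.657e-02/-1.203e+00) = 7.781950
iter 3: u=1.162626  f(a)=+4.780e-05  f'(a)=-1.196e+00  a ← 7.781950 − (+4.780e-05/-1.196e+00) = 7.781990
iter 4: u=1.162620  f(a)=+4.001e-10  f'(a)=-1.196e+00  a ← 7.781990 − (+4.001e-10/-1.196e+00) = 7.781990
iter 5: u=1.162620  f(a)=-3.553e-15  f'(a)=-1.196e+00  a ← 7.781990 − (-3.553e-15/-1.196e+00) = 7.781990
converged: |Δa| < 1e-12 after 5 iterations
sag = a·(cosh(S/(2a)) − 1) = 7.781990·(cosh(1.162620) − 1) = 5.879172
T_max/T_min = cosh(S/(2a)) = 1.755484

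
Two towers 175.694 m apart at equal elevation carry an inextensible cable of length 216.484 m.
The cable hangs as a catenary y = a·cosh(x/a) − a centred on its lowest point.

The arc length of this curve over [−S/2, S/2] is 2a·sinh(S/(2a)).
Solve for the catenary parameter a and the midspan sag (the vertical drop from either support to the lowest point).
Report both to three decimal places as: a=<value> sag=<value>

a=76.895 sag=55.880

seed: a₀ = √(S³/(24(L−S))) = √(175.694³/(24·40.790)) = 74.430840
iter 1: u=1.180250  f(a)=+2.937e+00  f'(a)=-1.257e+00  a ← 74.430840 − (+2.937e+00/-1.257e+00) = 76.768300
iter 2: u=1.144313  f(a)=+1.440e-01  f'(a)=-1.136e+00  a ← 76.768300 − (+1.440e-01/-1.136e+00) = 76.895087
iter 3: u=1.142427  f(a)=+3.859e-04  f'(a)=-1.130e+00  a ← 76.895087 − (+3.859e-04/-1.130e+00) = 76.895429
iter 4: u=1.142422  f(a)=+2.787e-09  f'(a)=-1.130e+00  a ← 76.895429 − (+2.787e-09/-1.130e+00) = 76.895429
iter 5: u=1.142422  f(a)=+2.842e-14  f'(a)=-1.130e+00  a ← 76.895429 − (+2.842e-14/-1.130e+00) = 76.895429
converged: |Δa| < 1e-12 after 5 iterations
sag = a·(cosh(S/(2a)) − 1) = 76.895429·(cosh(1.142422) − 1) = 55.879710
T_max/T_min = cosh(S/(2a)) = 1.726697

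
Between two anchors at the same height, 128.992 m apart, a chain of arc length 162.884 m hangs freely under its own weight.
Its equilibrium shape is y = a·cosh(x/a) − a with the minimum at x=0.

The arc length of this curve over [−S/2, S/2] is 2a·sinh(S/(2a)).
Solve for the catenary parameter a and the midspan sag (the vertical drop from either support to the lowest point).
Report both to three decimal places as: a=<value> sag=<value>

seed: a₀ = √(S³/(24(L−S))) = √(128.992³/(24·33.892)) = 51.367679
iter 1: u=1.255576  f(a)=+2.774e+00  f'(a)=-1.540e+00  a ← 51.367679 − (+2.774e+00/-1.540e+00) = 53.169351
iter 2: u=1.213030  f(a)=+1.526e-01  f'(a)=-1.374e+00  a ← 53.169351 − (+1.526e-01/-1.374e+00) = 53.280393
iter 3: u=1.210502  f(a)=+5.216e-04  f'(a)=-1.365e+00  a ← 53.280393 − (+5.216e-04/-1.365e+00) = 53.280775
iter 4: u=1.210493  f(a)=+6.137e-09  f'(a)=-1.365e+00  a ← 53.280775 − (+6.137e-09/-1.365e+00) = 53.280775
iter 5: u=1.210493  f(a)=-2.842e-14  f'(a)=-1.365e+00  a ← 53.280775 − (-2.842e-14/-1.365e+00) = 53.280775
converged: |Δa| < 1e-12 after 5 iterations
sag = a·(cosh(S/(2a)) − 1) = 53.280775·(cosh(1.210493) − 1) = 44.041578
T_max/T_min = cosh(S/(2a)) = 1.826594

a=53.281 sag=44.042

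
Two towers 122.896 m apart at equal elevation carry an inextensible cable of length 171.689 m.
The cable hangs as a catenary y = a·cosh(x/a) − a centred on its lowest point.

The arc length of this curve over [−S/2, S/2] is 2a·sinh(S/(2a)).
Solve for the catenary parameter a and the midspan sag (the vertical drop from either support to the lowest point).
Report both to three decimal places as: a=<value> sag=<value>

seed: a₀ = √(S³/(24(L−S))) = √(122.896³/(24·48.793)) = 39.812756
iter 1: u=1.543425  f(a)=+6.152e+00  f'(a)=-3.087e+00  a ← 39.812756 − (+6.152e+00/-3.087e+00) = 41.805794
iter 2: u=1.469844  f(a)=+4.922e-01  f'(a)=-2.611e+00  a ← 41.805794 − (+4.922e-01/-2.611e+00) = 41.994284
iter 3: u=1.463247  f(a)=+3.755e-03  f'(a)=-2.571e+00  a ← 41.994284 − (+3.755e-03/-2.571e+00) = 41.995745
iter 4: u=1.463196  f(a)=+2.222e-07  f'(a)=-2.571e+00  a ← 41.995745 − (+2.222e-07/-2.571e+00) = 41.995745
iter 5: u=1.463196  f(a)=-2.842e-14  f'(a)=-2.571e+00  a ← 41.995745 − (-2.842e-14/-2.571e+00) = 41.995745
converged: |Δa| < 1e-12 after 5 iterations
sag = a·(cosh(S/(2a)) − 1) = 41.995745·(cosh(1.463196) − 1) = 53.570571
T_max/T_min = cosh(S/(2a)) = 2.275619

a=41.996 sag=53.571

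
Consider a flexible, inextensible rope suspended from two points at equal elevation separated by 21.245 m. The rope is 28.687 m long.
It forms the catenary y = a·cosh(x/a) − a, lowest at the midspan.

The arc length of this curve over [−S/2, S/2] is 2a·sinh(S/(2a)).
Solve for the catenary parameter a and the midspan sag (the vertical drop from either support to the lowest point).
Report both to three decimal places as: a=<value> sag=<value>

seed: a₀ = √(S³/(24(L−S))) = √(21.245³/(24·7.442)) = 7.327143
iter 1: u=1.449747  f(a)=+8.224e-01  f'(a)=-2.492e+00  a ← 7.327143 − (+8.224e-01/-2.492e+00) = 7.657196
iter 2: u=1.387257  f(a)=+5.883e-02  f'(a)=-2.147e+00  a ← 7.657196 − (+5.883e-02/-2.147e+00) = 7.684600
iter 3: u=1.382310  f(a)=+3.524e-04  f'(a)=-2.121e+00  a ← 7.684600 − (+3.524e-04/-2.121e+00) = 7.684767
iter 4: u=1.382280  f(a)=+1.281e-08  f'(a)=-2.121e+00  a ← 7.684767 − (+1.281e-08/-2.121e+00) = 7.684767
iter 5: u=1.382280  f(a)=+0.000e+00  f'(a)=-2.121e+00  a ← 7.684767 − (+0.000e+00/-2.121e+00) = 7.684767
converged: |Δa| < 1e-12 after 5 iterations
sag = a·(cosh(S/(2a)) − 1) = 7.684767·(cosh(1.382280) − 1) = 8.587653
T_max/T_min = cosh(S/(2a)) = 2.117490

a=7.685 sag=8.588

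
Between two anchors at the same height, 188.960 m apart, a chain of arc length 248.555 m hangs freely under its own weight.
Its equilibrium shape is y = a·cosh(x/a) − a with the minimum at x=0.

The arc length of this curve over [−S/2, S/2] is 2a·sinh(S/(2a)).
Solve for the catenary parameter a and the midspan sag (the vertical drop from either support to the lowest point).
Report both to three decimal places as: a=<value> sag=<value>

seed: a₀ = √(S³/(24(L−S))) = √(188.960³/(24·59.595)) = 68.682214
iter 1: u=1.375611  f(a)=+5.899e+00  f'(a)=-2.087e+00  a ← 68.682214 − (+5.899e+00/-2.087e+00) = 71.509295
iter 2: u=1.321227  f(a)=+3.838e-01  f'(a)=-1.823e+00  a ← 71.509295 − (+3.838e-01/-1.823e+00) = 71.719795
iter 3: u=1.317349  f(a)=+1.874e-03  f'(a)=-1.806e+00  a ← 71.719795 − (+1.874e-03/-1.806e+00) = 71.720834
iter 4: u=1.317330  f(a)=+4.519e-08  f'(a)=-1.805e+00  a ← 71.720834 − (+4.519e-08/-1.805e+00) = 71.720834
iter 5: u=1.317330  f(a)=-2.842e-14  f'(a)=-1.805e+00  a ← 71.720834 − (-2.842e-14/-1.805e+00) = 71.720834
converged: |Δa| < 1e-12 after 5 iterations
sag = a·(cosh(S/(2a)) − 1) = 71.720834·(cosh(1.317330) − 1) = 71.767058
T_max/T_min = cosh(S/(2a)) = 2.000645

a=71.721 sag=71.767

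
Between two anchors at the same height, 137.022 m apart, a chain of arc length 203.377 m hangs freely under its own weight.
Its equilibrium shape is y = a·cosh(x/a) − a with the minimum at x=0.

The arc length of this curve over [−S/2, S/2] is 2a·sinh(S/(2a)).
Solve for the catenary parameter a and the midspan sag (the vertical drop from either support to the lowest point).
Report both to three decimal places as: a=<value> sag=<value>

seed: a₀ = √(S³/(24(L−S))) = √(137.022³/(24·66.355)) = 40.192314
iter 1: u=1.704580  f(a)=+1.033e+01  f'(a)=-4.366e+00  a ← 40.192314 − (+1.033e+01/-4.366e+00) = 42.559175
iter 2: u=1.609782  f(a)=+9.832e-01  f'(a)=-3.572e+00  a ← 42.559175 − (+9.832e-01/-3.572e+00) = 42.834457
iter 3: u=1.599437  f(a)=+1.097e-02  f'(a)=-3.492e+00  a ← 42.834457 − (+1.097e-02/-3.492e+00) = 42.837596
iter 4: u=1.599319  f(a)=+1.398e-06  f'(a)=-3.492e+00  a ← 42.837596 − (+1.398e-06/-3.492e+00) = 42.837597
iter 5: u=1.599319  f(a)=-2.842e-14  f'(a)=-3.492e+00  a ← 42.837597 − (-2.842e-14/-3.492e+00) = 42.837597
converged: |Δa| < 1e-12 after 5 iterations
sag = a·(cosh(S/(2a)) − 1) = 42.837597·(cosh(1.599319) − 1) = 67.505553
T_max/T_min = cosh(S/(2a)) = 2.575848

a=42.838 sag=67.506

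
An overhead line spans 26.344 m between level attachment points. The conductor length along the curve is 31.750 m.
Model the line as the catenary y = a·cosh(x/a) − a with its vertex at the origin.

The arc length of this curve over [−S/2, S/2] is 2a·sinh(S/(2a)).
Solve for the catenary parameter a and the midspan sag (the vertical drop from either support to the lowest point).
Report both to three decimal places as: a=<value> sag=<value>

seed: a₀ = √(S³/(24(L−S))) = √(26.344³/(24·5.406)) = 11.870771
iter 1: u=1.109616  f(a)=+3.427e-01  f'(a)=-1.028e+00  a ← 11.870771 − (+3.427e-01/-1.028e+00) = 12.204169
iter 2: u=1.079303  f(a)=+1.497e-02  f'(a)=-9.400e-01  a ← 12.204169 − (+1.497e-02/-9.400e-01) = 12.220094
iter 3: u=1.077897  f(a)=+3.144e-05  f'(a)=-9.360e-01  a ← 12.220094 − (+3.144e-05/-9.360e-01) = 12.220127
iter 4: u=1.077894  f(a)=+1.394e-10  f'(a)=-9.360e-01  a ← 12.220127 − (+1.394e-10/-9.360e-01) = 12.220127
iter 5: u=1.077894  f(a)=-3.553e-15  f'(a)=-9.360e-01  a ← 12.220127 − (-3.553e-15/-9.360e-01) = 12.220127
converged: |Δa| < 1e-12 after 5 iterations
sag = a·(cosh(S/(2a)) − 1) = 12.220127·(cosh(1.077894) − 1) = 7.813523
T_max/T_min = cosh(S/(2a)) = 1.639398

a=12.220 sag=7.814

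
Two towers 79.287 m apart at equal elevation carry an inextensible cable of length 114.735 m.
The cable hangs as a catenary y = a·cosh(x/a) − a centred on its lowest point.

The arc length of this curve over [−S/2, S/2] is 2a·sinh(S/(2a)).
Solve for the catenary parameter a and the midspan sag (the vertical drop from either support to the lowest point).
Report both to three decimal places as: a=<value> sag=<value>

seed: a₀ = √(S³/(24(L−S))) = √(79.287³/(24·35.448)) = 24.204799
iter 1: u=1.637836  f(a)=+5.070e+00  f'(a)=-3.794e+00  a ← 24.204799 − (+5.070e+00/-3.794e+00) = 25.541106
iter 2: u=1.552145  f(a)=+4.501e-01  f'(a)=-3.148e+00  a ← 25.541106 − (+4.501e-01/-3.148e+00) = 25.684115
iter 3: u=1.543503  f(a)=+4.312e-03  f'(a)=-3.087e+00  a ← 25.684115 − (+4.312e-03/-3.087e+00) = 25.685512
iter 4: u=1.543419  f(a)=+4.041e-07  f'(a)=-3.087e+00  a ← 25.685512 − (+4.041e-07/-3.087e+00) = 25.685512
iter 5: u=1.543419  f(a)=-2.842e-14  f'(a)=-3.087e+00  a ← 25.685512 − (-2.842e-14/-3.087e+00) = 25.685512
converged: |Δa| < 1e-12 after 5 iterations
sag = a·(cosh(S/(2a)) − 1) = 25.685512·(cosh(1.543419) − 1) = 37.169683
T_max/T_min = cosh(S/(2a)) = 2.447107

a=25.686 sag=37.170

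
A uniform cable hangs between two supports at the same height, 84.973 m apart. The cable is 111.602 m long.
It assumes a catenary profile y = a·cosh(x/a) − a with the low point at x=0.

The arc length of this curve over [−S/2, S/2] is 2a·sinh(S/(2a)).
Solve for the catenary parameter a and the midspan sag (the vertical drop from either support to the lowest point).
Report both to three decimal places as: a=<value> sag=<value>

seed: a₀ = √(S³/(24(L−S))) = √(84.973³/(24·26.629)) = 30.984064
iter 1: u=1.371237  f(a)=+2.619e+00  f'(a)=-2.065e+00  a ← 30.984064 − (+2.619e+00/-2.065e+00) = 32.252407
iter 2: u=1.317313  f(a)=+1.694e-01  f'(a)=-1.805e+00  a ← 32.252407 − (+1.694e-01/-1.805e+00) = 32.346225
iter 3: u=1.313492  f(a)=+8.170e-04  f'(a)=-1.788e+00  a ← 32.346225 − (+8.170e-04/-1.788e+00) = 32.346682
iter 4: u=1.313473  f(a)=+1.921e-08  f'(a)=-1.788e+00  a ← 32.346682 − (+1.921e-08/-1.788e+00) = 32.346682
iter 5: u=1.313473  f(a)=+1.421e-14  f'(a)=-1.788e+00  a ← 32.346682 − (+1.421e-14/-1.788e+00) = 32.346682
converged: |Δa| < 1e-12 after 5 iterations
sag = a·(cosh(S/(2a)) − 1) = 32.346682·(cosh(1.313473) − 1) = 32.151841
T_max/T_min = cosh(S/(2a)) = 1.993976

a=32.347 sag=32.152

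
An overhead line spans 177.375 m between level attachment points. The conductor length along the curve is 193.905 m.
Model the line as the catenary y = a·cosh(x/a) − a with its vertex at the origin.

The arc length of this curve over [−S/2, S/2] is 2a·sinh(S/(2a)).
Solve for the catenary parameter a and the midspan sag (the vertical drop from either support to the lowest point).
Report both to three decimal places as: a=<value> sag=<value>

seed: a₀ = √(S³/(24(L−S))) = √(177.375³/(24·16.530)) = 118.603243
iter 1: u=0.747766  f(a)=+4.683e-01  f'(a)=-2.946e-01  a ← 118.603243 − (+4.683e-01/-2.946e-01) = 120.192754
iter 2: u=0.737877  f(a)=+9.581e-03  f'(a)=-2.827e-01  a ← 120.192754 − (+9.581e-03/-2.827e-01) = 120.226647
iter 3: u=0.737669  f(a)=+4.196e-06  f'(a)=-2.825e-01  a ← 120.226647 − (+4.196e-06/-2.825e-01) = 120.226662
iter 4: u=0.737669  f(a)=+7.674e-13  f'(a)=-2.825e-01  a ← 120.226662 − (+7.674e-13/-2.825e-01) = 120.226662
converged: |Δa| < 1e-12 after 4 iterations
sag = a·(cosh(S/(2a)) − 1) = 120.226662·(cosh(0.737669) − 1) = 34.221509
T_max/T_min = cosh(S/(2a)) = 1.284642

a=120.227 sag=34.222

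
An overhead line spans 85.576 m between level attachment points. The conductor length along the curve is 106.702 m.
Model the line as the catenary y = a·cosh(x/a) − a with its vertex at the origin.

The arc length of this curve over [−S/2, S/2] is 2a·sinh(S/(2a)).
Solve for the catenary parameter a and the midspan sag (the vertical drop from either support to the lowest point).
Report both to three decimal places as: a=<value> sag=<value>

seed: a₀ = √(S³/(24(L−S))) = √(85.576³/(24·21.126)) = 35.157154
iter 1: u=1.217050  f(a)=+1.621e+00  f'(a)=-1.389e+00  a ← 35.157154 − (+1.621e+00/-1.389e+00) = 36.323715
iter 2: u=1.177963  f(a)=+8.417e-02  f'(a)=-1.249e+00  a ← 36.323715 − (+8.417e-02/-1.249e+00) = 36.391130
iter 3: u=1.175781  f(a)=+2.545e-04  f'(a)=-1.241e+00  a ← 36.391130 − (+2.545e-04/-1.241e+00) = 36.391335
iter 4: u=1.175774  f(a)=+2.342e-09  f'(a)=-1.241e+00  a ← 36.391335 − (+2.342e-09/-1.241e+00) = 36.391335
iter 5: u=1.175774  f(a)=+0.000e+00  f'(a)=-1.241e+00  a ← 36.391335 − (+0.000e+00/-1.241e+00) = 36.391335
converged: |Δa| < 1e-12 after 5 iterations
sag = a·(cosh(S/(2a)) − 1) = 36.391335·(cosh(1.175774) − 1) = 28.189300
T_max/T_min = cosh(S/(2a)) = 1.774616

a=36.391 sag=28.189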